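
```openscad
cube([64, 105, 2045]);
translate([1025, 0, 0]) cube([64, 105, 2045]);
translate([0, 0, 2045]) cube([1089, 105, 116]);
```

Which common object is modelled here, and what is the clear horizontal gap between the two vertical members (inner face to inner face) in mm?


A door frame. The clear opening width is 961 mm.

Two 2045 mm tall posts with a header on top — a door frame. The left jamb is 64 mm wide at x = 0; the right jamb starts at x = 1025. The clear opening is 1025 − 64 = 961 mm.


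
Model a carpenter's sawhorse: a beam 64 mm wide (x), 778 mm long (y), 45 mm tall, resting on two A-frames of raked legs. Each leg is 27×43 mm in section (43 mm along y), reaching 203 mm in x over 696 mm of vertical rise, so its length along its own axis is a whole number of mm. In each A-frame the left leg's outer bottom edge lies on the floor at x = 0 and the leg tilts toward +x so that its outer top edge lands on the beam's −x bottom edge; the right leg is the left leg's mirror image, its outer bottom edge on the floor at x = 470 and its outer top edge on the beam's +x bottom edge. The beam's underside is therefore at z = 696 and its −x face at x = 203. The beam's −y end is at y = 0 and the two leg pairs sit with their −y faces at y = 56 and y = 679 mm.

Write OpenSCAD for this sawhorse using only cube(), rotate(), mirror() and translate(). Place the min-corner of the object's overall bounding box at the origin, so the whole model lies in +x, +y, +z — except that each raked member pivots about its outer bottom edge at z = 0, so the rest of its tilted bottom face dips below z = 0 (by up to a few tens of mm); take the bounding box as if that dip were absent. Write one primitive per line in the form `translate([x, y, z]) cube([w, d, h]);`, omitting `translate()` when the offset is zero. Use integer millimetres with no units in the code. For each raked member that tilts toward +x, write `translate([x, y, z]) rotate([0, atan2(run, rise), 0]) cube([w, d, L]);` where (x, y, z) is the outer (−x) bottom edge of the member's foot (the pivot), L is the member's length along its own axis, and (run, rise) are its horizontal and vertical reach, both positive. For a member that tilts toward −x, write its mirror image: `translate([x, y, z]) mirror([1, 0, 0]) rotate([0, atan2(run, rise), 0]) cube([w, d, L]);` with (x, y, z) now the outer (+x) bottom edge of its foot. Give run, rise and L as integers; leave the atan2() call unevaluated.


translate([203, 0, 696]) cube([64, 778, 45]);
translate([0, 56, 0]) rotate([0, atan2(203, 696), 0]) cube([27, 43, 725]);
translate([470, 56, 0]) mirror([1, 0, 0]) rotate([0, atan2(203, 696), 0]) cube([27, 43, 725]);
translate([0, 679, 0]) rotate([0, atan2(203, 696), 0]) cube([27, 43, 725]);
translate([470, 679, 0]) mirror([1, 0, 0]) rotate([0, atan2(203, 696), 0]) cube([27, 43, 725]);


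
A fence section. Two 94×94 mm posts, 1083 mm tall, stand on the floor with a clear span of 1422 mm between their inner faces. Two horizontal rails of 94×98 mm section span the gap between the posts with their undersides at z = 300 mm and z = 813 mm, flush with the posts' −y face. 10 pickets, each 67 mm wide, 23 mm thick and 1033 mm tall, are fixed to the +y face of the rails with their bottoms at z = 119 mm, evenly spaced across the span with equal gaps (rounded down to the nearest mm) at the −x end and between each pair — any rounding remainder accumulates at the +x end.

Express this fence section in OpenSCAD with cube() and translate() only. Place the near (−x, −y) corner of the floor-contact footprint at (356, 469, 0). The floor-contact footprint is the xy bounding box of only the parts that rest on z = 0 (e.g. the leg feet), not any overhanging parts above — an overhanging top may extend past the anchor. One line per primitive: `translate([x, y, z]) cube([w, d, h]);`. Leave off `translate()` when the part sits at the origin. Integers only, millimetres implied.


translate([356, 469, 0]) cube([94, 94, 1083]);
translate([1872, 469, 0]) cube([94, 94, 1083]);
translate([450, 469, 300]) cube([1422, 94, 98]);
translate([450, 469, 813]) cube([1422, 94, 98]);
translate([518, 563, 119]) cube([67, 23, 1033]);
translate([653, 563, 119]) cube([67, 23, 1033]);
translate([788, 563, 119]) cube([67, 23, 1033]);
translate([923, 563, 119]) cube([67, 23, 1033]);
translate([1058, 563, 119]) cube([67, 23, 1033]);
translate([1193, 563, 119]) cube([67, 23, 1033]);
translate([1328, 563, 119]) cube([67, 23, 1033]);
translate([1463, 563, 119]) cube([67, 23, 1033]);
translate([1598, 563, 119]) cube([67, 23, 1033]);
translate([1733, 563, 119]) cube([67, 23, 1033]);


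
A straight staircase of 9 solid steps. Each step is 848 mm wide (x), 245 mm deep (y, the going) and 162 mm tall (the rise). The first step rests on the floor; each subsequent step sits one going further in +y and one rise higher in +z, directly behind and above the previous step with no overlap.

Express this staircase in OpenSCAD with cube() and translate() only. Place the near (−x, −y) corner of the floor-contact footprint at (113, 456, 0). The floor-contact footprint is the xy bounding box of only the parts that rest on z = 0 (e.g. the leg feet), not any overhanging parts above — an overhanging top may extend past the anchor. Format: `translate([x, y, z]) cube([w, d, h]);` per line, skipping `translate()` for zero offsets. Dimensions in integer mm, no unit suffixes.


translate([113, 456, 0]) cube([848, 245, 162]);
translate([113, 701, 162]) cube([848, 245, 162]);
translate([113, 946, 324]) cube([848, 245, 162]);
translate([113, 1191, 486]) cube([848, 245, 162]);
translate([113, 1436, 648]) cube([848, 245, 162]);
translate([113, 1681, 810]) cube([848, 245, 162]);
translate([113, 1926, 972]) cube([848, 245, 162]);
translate([113, 2171, 1134]) cube([848, 245, 162]);
translate([113, 2416, 1296]) cube([848, 245, 162]);


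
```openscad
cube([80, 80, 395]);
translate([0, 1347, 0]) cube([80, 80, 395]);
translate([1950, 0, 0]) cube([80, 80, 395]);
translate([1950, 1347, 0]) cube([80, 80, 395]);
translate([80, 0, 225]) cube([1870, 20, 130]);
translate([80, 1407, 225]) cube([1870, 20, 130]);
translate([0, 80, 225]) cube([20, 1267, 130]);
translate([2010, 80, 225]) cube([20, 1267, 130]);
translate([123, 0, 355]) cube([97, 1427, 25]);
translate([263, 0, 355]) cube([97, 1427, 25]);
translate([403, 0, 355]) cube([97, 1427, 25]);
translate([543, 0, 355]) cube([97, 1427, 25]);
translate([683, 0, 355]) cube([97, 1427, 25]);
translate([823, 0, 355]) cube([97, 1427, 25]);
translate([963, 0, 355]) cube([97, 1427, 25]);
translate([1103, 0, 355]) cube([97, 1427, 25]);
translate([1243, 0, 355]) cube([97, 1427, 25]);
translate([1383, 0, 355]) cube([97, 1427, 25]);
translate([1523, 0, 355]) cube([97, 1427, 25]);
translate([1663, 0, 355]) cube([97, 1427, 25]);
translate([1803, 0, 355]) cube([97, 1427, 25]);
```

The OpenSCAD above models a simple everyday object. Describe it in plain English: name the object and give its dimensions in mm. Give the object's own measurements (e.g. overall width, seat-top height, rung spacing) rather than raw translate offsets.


A bed frame 2030 mm long (x) by 1427 mm wide (y). Four 80×80 mm corner posts, 395 mm tall, at the corners of the footprint. Four rails of 20 mm thickness and 130 mm height run between adjacent posts with their undersides at z = 225 mm, their outer faces flush with the outside of the frame (the two x-running rails run between the posts' inner faces; the two y-running rails run between the posts' inner faces). 13 slats, each 97 mm wide (x) and 25 mm thick, lie across the top of the two x-running rails, running the full 1427 mm width of the frame in y; along x they sit between the end posts with a 43 mm gap after the −x posts and between neighbouring slats, leaving 50 mm before the +x posts.


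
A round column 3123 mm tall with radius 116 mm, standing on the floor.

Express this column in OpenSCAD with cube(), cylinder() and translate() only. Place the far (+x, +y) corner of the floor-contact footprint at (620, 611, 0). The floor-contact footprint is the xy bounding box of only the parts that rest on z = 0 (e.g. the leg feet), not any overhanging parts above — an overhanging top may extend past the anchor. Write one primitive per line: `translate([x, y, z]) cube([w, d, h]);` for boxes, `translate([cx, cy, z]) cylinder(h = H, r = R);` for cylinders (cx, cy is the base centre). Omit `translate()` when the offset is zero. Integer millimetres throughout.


translate([504, 495, 0]) cylinder(h = 3123, r = 116);


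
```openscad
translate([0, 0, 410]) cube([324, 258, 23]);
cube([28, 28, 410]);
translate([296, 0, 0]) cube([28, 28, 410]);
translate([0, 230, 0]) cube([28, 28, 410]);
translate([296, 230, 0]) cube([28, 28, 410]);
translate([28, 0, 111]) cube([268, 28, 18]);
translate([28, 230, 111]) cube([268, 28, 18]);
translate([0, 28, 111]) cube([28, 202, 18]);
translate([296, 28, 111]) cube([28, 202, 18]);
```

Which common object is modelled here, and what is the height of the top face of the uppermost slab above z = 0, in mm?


A stool. The seat height is 433 mm.

A 324×258×23 slab at z = 410 on four corner posts — a stool. The seat top is 410 + 23 = 433 mm.


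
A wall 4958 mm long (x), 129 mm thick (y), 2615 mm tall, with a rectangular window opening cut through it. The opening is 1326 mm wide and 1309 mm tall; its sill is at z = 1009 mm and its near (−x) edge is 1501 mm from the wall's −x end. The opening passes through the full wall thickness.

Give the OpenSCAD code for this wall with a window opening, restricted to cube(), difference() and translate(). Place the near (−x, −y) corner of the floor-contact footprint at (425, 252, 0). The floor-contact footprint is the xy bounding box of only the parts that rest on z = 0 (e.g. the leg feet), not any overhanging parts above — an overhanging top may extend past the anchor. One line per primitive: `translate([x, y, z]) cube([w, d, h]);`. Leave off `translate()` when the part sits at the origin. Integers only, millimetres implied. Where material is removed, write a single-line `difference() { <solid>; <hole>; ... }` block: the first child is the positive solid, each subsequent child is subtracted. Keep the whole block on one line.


difference() { translate([425, 252, 0]) cube([4958, 129, 2615]); translate([1926, 252, 1009]) cube([1326, 129, 1309]); }


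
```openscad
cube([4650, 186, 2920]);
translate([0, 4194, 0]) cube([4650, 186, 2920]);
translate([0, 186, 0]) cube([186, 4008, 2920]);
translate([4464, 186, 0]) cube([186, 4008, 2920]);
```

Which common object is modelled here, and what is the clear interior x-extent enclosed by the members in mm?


A house (or room) frame. The interior width is 4278 mm.

Four 2920 mm walls enclosing a rectangle with no floor or roof — a room or house frame. Outside width is 4650 mm and wall thickness is 186 mm, so the interior width is 4650 − 2 × 186 = 4278 mm.


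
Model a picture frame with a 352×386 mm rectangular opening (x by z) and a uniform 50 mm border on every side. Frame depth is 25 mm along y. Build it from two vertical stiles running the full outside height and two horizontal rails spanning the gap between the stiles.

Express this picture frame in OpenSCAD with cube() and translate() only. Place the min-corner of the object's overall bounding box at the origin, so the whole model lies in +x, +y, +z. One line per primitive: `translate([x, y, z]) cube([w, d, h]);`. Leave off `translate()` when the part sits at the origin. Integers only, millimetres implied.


cube([50, 25, 486]);
translate([402, 0, 0]) cube([50, 25, 486]);
translate([50, 0, 0]) cube([352, 25, 50]);
translate([50, 0, 436]) cube([352, 25, 50]);


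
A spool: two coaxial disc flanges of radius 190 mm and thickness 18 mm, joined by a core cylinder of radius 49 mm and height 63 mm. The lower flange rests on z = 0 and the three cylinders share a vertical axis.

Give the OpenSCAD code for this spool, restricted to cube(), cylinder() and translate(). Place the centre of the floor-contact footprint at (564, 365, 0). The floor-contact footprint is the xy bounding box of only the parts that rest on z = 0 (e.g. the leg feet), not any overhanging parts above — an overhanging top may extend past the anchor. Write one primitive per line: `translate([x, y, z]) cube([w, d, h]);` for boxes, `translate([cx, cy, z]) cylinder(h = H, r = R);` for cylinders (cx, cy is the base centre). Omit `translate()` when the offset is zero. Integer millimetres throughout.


translate([564, 365, 0]) cylinder(h = 18, r = 190);
translate([564, 365, 18]) cylinder(h = 63, r = 49);
translate([564, 365, 81]) cylinder(h = 18, r = 190);


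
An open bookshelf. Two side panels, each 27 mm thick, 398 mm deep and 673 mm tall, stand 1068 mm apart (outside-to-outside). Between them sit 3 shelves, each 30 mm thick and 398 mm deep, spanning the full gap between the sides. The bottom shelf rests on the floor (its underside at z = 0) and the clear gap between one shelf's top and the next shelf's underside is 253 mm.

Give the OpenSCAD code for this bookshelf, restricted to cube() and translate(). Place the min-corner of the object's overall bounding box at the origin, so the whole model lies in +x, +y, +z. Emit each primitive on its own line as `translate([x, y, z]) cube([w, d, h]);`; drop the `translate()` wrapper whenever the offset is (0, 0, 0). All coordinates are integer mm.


cube([27, 398, 673]);
translate([1041, 0, 0]) cube([27, 398, 673]);
translate([27, 0, 0]) cube([1014, 398, 30]);
translate([27, 0, 283]) cube([1014, 398, 30]);
translate([27, 0, 566]) cube([1014, 398, 30]);


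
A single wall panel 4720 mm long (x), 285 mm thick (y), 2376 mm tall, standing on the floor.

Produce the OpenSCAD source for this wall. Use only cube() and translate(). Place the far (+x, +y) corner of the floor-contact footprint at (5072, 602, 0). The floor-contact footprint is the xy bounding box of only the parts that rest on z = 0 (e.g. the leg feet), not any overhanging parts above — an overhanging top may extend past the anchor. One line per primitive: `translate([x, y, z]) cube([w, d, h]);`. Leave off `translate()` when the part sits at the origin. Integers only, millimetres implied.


translate([352, 317, 0]) cube([4720, 285, 2376]);


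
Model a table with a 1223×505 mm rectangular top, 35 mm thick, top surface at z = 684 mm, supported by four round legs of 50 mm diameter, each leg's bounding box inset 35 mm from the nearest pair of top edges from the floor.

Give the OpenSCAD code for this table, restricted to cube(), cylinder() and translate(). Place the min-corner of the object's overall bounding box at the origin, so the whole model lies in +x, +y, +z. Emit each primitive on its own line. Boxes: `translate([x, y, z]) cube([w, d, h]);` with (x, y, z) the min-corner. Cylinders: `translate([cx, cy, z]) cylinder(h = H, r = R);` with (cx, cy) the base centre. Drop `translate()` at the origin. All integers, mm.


translate([0, 0, 649]) cube([1223, 505, 35]);
translate([60, 60, 0]) cylinder(h = 649, r = 25);
translate([1163, 60, 0]) cylinder(h = 649, r = 25);
translate([60, 445, 0]) cylinder(h = 649, r = 25);
translate([1163, 445, 0]) cylinder(h = 649, r = 25);


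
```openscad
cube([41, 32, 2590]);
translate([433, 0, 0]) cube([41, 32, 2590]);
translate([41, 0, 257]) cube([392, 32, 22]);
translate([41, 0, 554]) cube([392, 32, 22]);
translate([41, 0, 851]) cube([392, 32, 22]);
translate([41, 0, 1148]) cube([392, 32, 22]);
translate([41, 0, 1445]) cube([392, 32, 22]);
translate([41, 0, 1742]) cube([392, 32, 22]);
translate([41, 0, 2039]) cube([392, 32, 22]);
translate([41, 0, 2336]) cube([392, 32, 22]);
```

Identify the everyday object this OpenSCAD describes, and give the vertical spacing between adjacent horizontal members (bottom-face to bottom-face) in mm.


A ladder. The rung spacing is 297 mm.

Two tall 41×32 posts with 8 short bars between them — a ladder. Adjacent rungs sit at z = 257 and z = 554, so the spacing is 554 − 257 = 297 mm.


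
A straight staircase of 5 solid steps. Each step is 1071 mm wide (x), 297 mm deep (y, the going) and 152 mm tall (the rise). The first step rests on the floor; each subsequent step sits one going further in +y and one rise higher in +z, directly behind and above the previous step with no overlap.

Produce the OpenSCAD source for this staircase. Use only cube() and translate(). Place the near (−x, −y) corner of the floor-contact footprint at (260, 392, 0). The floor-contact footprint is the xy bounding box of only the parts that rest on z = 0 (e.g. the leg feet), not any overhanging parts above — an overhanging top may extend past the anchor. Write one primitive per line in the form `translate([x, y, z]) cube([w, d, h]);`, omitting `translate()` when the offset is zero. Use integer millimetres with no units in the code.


translate([260, 392, 0]) cube([1071, 297, 152]);
translate([260, 689, 152]) cube([1071, 297, 152]);
translate([260, 986, 304]) cube([1071, 297, 152]);
translate([260, 1283, 456]) cube([1071, 297, 152]);
translate([260, 1580, 608]) cube([1071, 297, 152]);


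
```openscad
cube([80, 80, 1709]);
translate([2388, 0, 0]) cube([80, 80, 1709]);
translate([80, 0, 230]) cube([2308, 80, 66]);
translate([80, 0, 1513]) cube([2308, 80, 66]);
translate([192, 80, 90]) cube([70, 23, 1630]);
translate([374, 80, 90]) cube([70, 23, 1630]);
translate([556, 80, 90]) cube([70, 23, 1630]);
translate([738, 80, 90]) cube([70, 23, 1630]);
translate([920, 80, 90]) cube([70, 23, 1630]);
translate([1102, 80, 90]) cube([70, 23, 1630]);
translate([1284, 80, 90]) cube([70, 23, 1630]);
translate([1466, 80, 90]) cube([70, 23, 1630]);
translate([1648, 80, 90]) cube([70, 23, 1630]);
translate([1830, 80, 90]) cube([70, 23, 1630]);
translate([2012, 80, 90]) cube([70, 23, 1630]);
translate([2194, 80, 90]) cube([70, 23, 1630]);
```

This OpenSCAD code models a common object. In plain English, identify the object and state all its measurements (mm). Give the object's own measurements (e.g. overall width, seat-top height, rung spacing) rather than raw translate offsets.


A fence section. Two 80×80 mm posts, 1709 mm tall, stand on the floor with a clear span of 2308 mm between their inner faces. Two horizontal rails of 80×66 mm section span the gap between the posts with their undersides at z = 230 mm and z = 1513 mm, flush with the posts' −y face. 12 pickets, each 70 mm wide, 23 mm thick and 1630 mm tall, are fixed to the +y face of the rails with their bottoms at z = 90 mm, spaced across the span with a 112 mm gap after the −x post and between neighbouring pickets, with 124 mm left before the +x post.


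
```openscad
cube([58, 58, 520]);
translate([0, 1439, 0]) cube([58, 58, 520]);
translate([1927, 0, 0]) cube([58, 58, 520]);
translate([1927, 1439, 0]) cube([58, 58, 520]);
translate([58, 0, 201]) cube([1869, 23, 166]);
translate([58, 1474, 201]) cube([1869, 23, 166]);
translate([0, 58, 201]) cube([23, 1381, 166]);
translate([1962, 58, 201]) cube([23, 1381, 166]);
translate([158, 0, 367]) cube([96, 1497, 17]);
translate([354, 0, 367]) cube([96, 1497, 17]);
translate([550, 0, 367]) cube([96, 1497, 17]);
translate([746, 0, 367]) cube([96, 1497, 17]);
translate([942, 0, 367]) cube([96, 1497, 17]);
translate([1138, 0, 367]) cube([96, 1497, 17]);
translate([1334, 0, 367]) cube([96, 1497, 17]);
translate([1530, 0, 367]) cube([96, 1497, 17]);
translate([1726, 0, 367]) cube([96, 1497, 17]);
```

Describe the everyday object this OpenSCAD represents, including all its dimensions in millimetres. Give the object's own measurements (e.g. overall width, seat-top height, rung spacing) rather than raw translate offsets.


A bed frame 1985 mm long (x) by 1497 mm wide (y). Four 58×58 mm corner posts, 520 mm tall, at the corners of the footprint. Four rails of 23 mm thickness and 166 mm height run between adjacent posts with their undersides at z = 201 mm, their outer faces flush with the outside of the frame (the two x-running rails run between the posts' inner faces; the two y-running rails run between the posts' inner faces). 9 slats, each 96 mm wide (x) and 17 mm thick, lie across the top of the two x-running rails, running the full 1497 mm width of the frame in y; along x they sit between the end posts with a 100 mm gap after the −x posts and between neighbouring slats, leaving 105 mm before the +x posts.


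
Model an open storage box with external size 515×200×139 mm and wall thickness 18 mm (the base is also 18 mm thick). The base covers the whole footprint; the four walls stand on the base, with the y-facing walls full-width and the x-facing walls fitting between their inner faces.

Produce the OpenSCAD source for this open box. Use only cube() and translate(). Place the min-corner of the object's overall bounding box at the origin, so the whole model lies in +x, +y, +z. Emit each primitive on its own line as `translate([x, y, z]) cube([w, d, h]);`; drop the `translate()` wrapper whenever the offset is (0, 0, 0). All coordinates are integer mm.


cube([515, 200, 18]);
translate([0, 0, 18]) cube([515, 18, 121]);
translate([0, 182, 18]) cube([515, 18, 121]);
translate([0, 18, 18]) cube([18, 164, 121]);
translate([497, 18, 18]) cube([18, 164, 121]);


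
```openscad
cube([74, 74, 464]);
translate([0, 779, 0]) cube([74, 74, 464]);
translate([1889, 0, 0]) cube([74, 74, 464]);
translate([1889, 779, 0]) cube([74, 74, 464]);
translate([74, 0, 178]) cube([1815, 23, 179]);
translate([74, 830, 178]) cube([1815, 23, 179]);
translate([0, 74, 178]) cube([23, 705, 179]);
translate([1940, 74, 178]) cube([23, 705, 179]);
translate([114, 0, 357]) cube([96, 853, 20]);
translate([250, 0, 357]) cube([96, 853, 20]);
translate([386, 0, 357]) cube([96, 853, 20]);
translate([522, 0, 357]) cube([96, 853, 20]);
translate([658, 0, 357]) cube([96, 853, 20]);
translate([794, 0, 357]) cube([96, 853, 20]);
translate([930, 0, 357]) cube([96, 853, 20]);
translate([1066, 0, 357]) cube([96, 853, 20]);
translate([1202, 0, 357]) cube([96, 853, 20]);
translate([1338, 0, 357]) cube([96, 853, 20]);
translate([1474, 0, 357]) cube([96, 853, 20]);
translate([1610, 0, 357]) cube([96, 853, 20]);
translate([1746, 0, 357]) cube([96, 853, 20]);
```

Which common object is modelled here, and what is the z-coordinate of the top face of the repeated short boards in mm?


A bed frame. The slat-top height is 377 mm.

Four posts, four rails, and a row of slats — a bed frame. Slats sit on the rails at z = 178 + 179 = 357; with slat thickness 20, the top is 377 mm.


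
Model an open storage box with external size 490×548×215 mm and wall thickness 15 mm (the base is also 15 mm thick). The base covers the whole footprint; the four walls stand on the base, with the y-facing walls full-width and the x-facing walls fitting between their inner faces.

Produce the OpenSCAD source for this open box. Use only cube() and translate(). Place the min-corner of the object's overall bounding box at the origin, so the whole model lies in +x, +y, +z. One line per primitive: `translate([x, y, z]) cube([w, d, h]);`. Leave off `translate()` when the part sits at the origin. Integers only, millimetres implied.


cube([490, 548, 15]);
translate([0, 0, 15]) cube([490, 15, 200]);
translate([0, 533, 15]) cube([490, 15, 200]);
translate([0, 15, 15]) cube([15, 518, 200]);
translate([475, 15, 15]) cube([15, 518, 200]);


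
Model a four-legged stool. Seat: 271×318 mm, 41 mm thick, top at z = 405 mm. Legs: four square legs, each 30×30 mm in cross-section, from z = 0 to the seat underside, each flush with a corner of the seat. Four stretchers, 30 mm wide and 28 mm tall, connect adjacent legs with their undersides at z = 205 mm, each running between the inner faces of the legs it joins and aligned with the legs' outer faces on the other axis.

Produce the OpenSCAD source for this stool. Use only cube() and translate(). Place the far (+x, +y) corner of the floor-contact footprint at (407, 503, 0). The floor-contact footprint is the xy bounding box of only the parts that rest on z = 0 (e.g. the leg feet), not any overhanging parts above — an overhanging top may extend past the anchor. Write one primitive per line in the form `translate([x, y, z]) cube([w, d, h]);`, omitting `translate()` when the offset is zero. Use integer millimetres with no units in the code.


translate([136, 185, 364]) cube([271, 318, 41]);
translate([136, 185, 0]) cube([30, 30, 364]);
translate([377, 185, 0]) cube([30, 30, 364]);
translate([136, 473, 0]) cube([30, 30, 364]);
translate([377, 473, 0]) cube([30, 30, 364]);
translate([166, 185, 205]) cube([211, 30, 28]);
translate([166, 473, 205]) cube([211, 30, 28]);
translate([136, 215, 205]) cube([30, 258, 28]);
translate([377, 215, 205]) cube([30, 258, 28]);


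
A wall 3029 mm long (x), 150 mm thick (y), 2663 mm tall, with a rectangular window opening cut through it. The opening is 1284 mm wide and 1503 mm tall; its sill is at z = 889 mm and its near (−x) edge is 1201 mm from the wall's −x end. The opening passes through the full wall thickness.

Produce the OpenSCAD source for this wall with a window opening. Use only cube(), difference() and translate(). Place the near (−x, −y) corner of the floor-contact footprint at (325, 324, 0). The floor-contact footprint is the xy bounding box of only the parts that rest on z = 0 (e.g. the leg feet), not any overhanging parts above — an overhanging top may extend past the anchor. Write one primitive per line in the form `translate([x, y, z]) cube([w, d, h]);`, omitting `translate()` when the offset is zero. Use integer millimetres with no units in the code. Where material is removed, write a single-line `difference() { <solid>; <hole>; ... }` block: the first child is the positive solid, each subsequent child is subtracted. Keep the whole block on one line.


difference() { translate([325, 324, 0]) cube([3029, 150, 2663]); translate([1526, 324, 889]) cube([1284, 150, 1503]); }


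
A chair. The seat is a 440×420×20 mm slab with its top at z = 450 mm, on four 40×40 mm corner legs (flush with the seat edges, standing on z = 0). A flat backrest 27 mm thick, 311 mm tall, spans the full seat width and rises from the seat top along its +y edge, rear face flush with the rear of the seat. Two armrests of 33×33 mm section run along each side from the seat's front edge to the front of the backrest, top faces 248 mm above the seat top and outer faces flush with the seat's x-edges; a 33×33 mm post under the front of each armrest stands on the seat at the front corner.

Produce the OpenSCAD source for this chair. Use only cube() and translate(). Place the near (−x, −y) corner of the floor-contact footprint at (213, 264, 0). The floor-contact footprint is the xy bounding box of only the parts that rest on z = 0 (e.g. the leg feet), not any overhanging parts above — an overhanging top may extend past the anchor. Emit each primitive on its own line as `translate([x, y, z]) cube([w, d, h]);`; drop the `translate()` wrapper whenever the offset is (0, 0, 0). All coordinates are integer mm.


// leg_h = 450 - 20 = 430
// arm post h = 248 - 33 = 215
translate([213, 264, 430]) cube([440, 420, 20]);
translate([213, 264, 0]) cube([40, 40, 430]);
translate([613, 264, 0]) cube([40, 40, 430]);
translate([213, 644, 0]) cube([40, 40, 430]);
translate([613, 644, 0]) cube([40, 40, 430]);
translate([213, 657, 450]) cube([440, 27, 311]);
translate([213, 264, 665]) cube([33, 393, 33]);
translate([620, 264, 665]) cube([33, 393, 33]);
translate([213, 264, 450]) cube([33, 33, 215]);
translate([620, 264, 450]) cube([33, 33, 215]);


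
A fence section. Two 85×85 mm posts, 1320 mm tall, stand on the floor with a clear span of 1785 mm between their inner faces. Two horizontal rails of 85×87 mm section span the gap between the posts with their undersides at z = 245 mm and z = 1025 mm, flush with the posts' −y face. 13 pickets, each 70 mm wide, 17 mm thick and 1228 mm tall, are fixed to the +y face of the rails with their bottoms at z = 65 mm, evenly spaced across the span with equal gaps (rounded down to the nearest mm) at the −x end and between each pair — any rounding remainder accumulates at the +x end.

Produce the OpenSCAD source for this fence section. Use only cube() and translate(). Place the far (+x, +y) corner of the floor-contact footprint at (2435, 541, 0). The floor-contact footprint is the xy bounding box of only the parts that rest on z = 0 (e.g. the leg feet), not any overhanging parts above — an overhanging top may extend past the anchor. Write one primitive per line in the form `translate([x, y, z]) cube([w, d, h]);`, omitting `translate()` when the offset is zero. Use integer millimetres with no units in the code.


translate([480, 456, 0]) cube([85, 85, 1320]);
translate([2350, 456, 0]) cube([85, 85, 1320]);
translate([565, 456, 245]) cube([1785, 85, 87]);
translate([565, 456, 1025]) cube([1785, 85, 87]);
translate([627, 541, 65]) cube([70, 17, 1228]);
translate([759, 541, 65]) cube([70, 17, 1228]);
translate([891, 541, 65]) cube([70, 17, 1228]);
translate([1023, 541, 65]) cube([70, 17, 1228]);
translate([1155, 541, 65]) cube([70, 17, 1228]);
translate([1287, 541, 65]) cube([70, 17, 1228]);
translate([1419, 541, 65]) cube([70, 17, 1228]);
translate([1551, 541, 65]) cube([70, 17, 1228]);
translate([1683, 541, 65]) cube([70, 17, 1228]);
translate([1815, 541, 65]) cube([70, 17, 1228]);
translate([1947, 541, 65]) cube([70, 17, 1228]);
translate([2079, 541, 65]) cube([70, 17, 1228]);
translate([2211, 541, 65]) cube([70, 17, 1228]);


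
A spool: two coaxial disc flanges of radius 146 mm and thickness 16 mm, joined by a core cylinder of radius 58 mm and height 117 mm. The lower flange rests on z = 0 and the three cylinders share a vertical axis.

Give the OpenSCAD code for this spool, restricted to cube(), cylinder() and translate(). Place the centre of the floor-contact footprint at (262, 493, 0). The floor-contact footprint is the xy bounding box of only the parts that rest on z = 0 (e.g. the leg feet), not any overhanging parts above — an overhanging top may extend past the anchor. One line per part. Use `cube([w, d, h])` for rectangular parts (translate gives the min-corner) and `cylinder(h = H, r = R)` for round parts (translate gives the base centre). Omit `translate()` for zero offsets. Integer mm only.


translate([262, 493, 0]) cylinder(h = 16, r = 146);
translate([262, 493, 16]) cylinder(h = 117, r = 58);
translate([262, 493, 133]) cylinder(h = 16, r = 146);


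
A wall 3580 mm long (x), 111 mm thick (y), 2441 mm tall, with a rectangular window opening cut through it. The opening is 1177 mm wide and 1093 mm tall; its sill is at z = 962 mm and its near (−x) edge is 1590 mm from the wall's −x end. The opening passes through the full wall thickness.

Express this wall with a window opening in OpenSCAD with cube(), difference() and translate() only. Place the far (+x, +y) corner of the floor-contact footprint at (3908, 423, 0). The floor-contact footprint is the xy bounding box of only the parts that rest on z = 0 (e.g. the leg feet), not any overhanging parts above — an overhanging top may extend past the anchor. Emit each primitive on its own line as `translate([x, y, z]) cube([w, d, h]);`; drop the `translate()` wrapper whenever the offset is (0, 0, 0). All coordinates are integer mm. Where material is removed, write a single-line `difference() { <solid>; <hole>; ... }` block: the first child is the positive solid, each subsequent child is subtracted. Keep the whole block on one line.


difference() { translate([328, 312, 0]) cube([3580, 111, 2441]); translate([1918, 312, 962]) cube([1177, 111, 1093]); }


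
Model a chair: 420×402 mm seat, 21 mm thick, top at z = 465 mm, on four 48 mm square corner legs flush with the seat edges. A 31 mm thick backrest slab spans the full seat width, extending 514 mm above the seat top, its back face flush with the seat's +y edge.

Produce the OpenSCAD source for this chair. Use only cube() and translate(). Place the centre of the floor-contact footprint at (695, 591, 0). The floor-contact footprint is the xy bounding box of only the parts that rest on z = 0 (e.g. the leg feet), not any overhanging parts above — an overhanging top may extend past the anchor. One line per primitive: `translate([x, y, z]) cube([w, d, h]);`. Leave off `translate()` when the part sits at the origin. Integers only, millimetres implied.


translate([485, 390, 444]) cube([420, 402, 21]);
translate([485, 390, 0]) cube([48, 48, 444]);
translate([857, 390, 0]) cube([48, 48, 444]);
translate([485, 744, 0]) cube([48, 48, 444]);
translate([857, 744, 0]) cube([48, 48, 444]);
translate([485, 761, 465]) cube([420, 31, 514]);


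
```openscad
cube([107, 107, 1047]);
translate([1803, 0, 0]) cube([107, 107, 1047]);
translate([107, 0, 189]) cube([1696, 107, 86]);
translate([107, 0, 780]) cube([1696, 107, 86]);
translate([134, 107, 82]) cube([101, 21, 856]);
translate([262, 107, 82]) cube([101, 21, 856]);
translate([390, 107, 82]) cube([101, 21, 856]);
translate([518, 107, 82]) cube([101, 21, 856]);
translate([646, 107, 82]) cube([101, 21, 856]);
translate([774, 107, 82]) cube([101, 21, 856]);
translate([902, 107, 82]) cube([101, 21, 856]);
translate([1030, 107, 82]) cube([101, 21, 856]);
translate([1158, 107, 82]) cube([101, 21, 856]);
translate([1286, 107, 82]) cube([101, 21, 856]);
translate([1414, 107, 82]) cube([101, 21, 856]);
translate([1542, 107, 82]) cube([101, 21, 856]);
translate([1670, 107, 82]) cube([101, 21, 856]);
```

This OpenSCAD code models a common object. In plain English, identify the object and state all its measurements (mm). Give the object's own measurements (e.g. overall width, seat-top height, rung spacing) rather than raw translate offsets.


A fence section. Two 107×107 mm posts, 1047 mm tall, stand on the floor with a clear span of 1696 mm between their inner faces. Two horizontal rails of 107×86 mm section span the gap between the posts with their undersides at z = 189 mm and z = 780 mm, flush with the posts' −y face. 13 pickets, each 101 mm wide, 21 mm thick and 856 mm tall, are fixed to the +y face of the rails with their bottoms at z = 82 mm, spaced across the span with a 27 mm gap after the −x post and between neighbouring pickets, with 32 mm left before the +x post.


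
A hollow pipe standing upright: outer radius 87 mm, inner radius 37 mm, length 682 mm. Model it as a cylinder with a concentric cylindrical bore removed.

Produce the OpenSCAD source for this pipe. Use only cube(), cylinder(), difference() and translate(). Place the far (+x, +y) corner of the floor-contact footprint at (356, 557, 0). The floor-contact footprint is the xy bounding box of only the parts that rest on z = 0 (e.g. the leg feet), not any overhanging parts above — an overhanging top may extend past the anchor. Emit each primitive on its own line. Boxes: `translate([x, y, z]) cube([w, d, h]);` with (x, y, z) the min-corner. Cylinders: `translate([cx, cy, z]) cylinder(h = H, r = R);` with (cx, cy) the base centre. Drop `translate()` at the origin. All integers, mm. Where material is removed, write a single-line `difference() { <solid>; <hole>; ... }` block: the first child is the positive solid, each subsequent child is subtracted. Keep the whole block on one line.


difference() { translate([269, 470, 0]) cylinder(h = 682, r = 87); translate([269, 470, 0]) cylinder(h = 682, r = 37); }


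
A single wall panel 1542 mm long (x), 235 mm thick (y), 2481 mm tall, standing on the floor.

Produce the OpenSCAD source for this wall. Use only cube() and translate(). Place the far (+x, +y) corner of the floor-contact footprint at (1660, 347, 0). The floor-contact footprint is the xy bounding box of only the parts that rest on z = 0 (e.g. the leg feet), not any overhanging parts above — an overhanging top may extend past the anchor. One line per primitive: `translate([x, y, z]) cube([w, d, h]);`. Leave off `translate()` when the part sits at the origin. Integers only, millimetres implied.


translate([118, 112, 0]) cube([1542, 235, 2481]);


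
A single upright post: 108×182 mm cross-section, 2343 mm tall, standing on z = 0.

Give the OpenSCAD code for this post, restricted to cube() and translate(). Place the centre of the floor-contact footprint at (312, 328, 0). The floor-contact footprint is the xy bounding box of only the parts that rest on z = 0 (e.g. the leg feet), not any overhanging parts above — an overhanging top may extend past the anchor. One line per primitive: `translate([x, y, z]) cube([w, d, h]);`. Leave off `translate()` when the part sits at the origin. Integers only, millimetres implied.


translate([258, 237, 0]) cube([108, 182, 2343]);


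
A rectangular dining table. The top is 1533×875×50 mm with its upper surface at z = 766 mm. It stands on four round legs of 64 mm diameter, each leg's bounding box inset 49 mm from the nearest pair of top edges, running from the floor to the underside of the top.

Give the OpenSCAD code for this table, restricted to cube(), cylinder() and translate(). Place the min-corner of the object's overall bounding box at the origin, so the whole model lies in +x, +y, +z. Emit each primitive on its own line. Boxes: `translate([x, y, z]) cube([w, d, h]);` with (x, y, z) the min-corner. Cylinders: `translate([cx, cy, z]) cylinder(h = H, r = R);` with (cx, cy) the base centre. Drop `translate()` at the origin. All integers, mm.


translate([0, 0, 716]) cube([1533, 875, 50]);
translate([81, 81, 0]) cylinder(h = 716, r = 32);
translate([1452, 81, 0]) cylinder(h = 716, r = 32);
translate([81, 794, 0]) cylinder(h = 716, r = 32);
translate([1452, 794, 0]) cylinder(h = 716, r = 32);


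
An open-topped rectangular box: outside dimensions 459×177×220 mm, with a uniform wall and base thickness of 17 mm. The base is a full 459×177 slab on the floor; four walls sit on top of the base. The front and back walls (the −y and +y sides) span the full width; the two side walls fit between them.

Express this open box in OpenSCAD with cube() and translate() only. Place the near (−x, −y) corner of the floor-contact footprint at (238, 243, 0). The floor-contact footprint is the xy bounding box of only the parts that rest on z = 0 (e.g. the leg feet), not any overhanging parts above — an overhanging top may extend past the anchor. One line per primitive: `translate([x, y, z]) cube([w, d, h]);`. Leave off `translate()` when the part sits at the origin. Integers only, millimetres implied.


translate([238, 243, 0]) cube([459, 177, 17]);
translate([238, 243, 17]) cube([459, 17, 203]);
translate([238, 403, 17]) cube([459, 17, 203]);
translate([238, 260, 17]) cube([17, 143, 203]);
translate([680, 260, 17]) cube([17, 143, 203]);


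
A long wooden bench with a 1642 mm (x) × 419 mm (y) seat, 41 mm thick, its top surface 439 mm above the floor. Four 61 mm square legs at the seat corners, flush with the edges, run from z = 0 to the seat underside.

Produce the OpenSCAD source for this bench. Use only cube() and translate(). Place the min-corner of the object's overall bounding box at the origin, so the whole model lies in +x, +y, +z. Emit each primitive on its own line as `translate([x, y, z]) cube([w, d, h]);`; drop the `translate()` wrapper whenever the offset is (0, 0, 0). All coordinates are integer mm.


// leg_h = 439 − 41 = 398
translate([0, 0, 398]) cube([1642, 419, 41]);
cube([61, 61, 398]);
translate([0, 358, 0]) cube([61, 61, 398]);
translate([1581, 0, 0]) cube([61, 61, 398]);
translate([1581, 358, 0]) cube([61, 61, 398]);


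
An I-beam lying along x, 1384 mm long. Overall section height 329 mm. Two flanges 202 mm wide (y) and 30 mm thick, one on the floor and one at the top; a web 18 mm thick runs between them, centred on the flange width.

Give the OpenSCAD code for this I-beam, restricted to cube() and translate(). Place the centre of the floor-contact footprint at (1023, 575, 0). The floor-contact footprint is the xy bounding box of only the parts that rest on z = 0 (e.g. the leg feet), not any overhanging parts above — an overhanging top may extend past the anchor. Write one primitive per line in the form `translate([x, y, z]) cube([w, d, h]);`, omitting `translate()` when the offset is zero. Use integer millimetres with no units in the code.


translate([331, 474, 0]) cube([1384, 202, 30]);
translate([331, 566, 30]) cube([1384, 18, 269]);
translate([331, 474, 299]) cube([1384, 202, 30]);
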